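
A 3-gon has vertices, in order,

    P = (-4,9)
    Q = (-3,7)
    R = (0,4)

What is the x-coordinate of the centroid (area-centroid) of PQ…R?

-7/3

Apply Gauss's area formula. First the cross-terms c_i = x_i·y_{i+1} − x_{i+1}·y_i:
  -1, -12, 16  ⇒  2A = 3, A = 1.5.
Then Σ (x_i + x_{i+1})·c_i = -21, so x̄ = -21 / (6·1.5) = -7/3.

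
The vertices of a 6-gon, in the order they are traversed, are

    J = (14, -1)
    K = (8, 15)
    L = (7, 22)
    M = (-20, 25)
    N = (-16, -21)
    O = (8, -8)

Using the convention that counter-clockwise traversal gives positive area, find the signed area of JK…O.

Cross-terms: 218, 71, 615, 820, 296, 104  ⇒  Σ = 2124
Signed area = Σ/2 = 1062 (positive ⇒ counter-clockwise traversal).

1062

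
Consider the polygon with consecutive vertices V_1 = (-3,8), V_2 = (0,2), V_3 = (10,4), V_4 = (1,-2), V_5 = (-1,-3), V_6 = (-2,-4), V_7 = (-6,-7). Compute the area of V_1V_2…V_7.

68

Apply the surveyor's formula: 2A = Σ (x_i·y_{i+1} − x_{i+1}·y_i), indices taken mod 7.
Cross-terms: -6, -20, -24, -5, -2, -10, -69  ⇒  Σ = -136
Area = |Σ|/2 = 68.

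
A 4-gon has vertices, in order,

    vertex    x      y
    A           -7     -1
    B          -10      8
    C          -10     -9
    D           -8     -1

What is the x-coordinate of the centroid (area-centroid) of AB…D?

Apply the shoelace formula. First the cross-terms c_i = x_i·y_{i+1} − x_{i+1}·y_i:
  -66, 170, -62, 1  ⇒  2A = 43, A = 21.5.
Then Σ (x_i + x_{i+1})·c_i = -1177, so x̄ = -1177 / (6·21.5) = -1177/129.

-1177/129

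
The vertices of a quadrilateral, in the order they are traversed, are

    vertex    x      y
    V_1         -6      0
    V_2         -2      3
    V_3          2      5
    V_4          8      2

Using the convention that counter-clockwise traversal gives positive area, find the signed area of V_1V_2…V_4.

Cross-terms: -18, -16, -36, 12  ⇒  Σ = -58
Signed area = Σ/2 = -29 (negative ⇒ clockwise traversal).

-29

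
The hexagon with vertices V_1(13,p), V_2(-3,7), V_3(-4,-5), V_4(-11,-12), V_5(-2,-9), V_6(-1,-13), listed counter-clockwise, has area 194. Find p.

The doubled signed area Σ (x_i y_{i+1} − x_{i+1} y_i) is linear in p.
With p=0 it equals 388; the coefficient of p is 2 (from the two edges through V_1).
So 2·p + 388 = 2·194 = 388 ⇒ p = 0.

0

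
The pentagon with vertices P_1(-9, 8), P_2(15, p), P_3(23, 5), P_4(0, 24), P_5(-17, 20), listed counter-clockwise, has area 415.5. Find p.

4

The doubled signed area Σ (x_i y_{i+1} − x_{i+1} y_i) is linear in p.
With p=0 it equals 959; the coefficient of p is -32 (from the two edges through P_2).
So -32·p + 959 = 2·415.5 = 831 ⇒ p = 4.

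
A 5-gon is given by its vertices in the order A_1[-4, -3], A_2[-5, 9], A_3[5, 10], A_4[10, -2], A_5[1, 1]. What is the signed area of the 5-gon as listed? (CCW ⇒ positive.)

-121.5

Apply the shoelace (surveyor's) formula: 2A = Σ (x_i·y_{i+1} − x_{i+1}·y_i), indices taken mod 5.
Σ = (-51) + (-95) + (-110) + (12) + (1) = -243
Signed area = Σ/2 = -121.5 (negative ⇒ clockwise traversal).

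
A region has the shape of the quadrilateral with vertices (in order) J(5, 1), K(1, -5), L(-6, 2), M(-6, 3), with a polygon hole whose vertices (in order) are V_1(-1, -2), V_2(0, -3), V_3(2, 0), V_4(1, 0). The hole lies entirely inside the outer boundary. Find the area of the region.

37

Outer boundary:
Apply the surveyor's formula: 2A = Σ (x_i·y_{i+1} − x_{i+1}·y_i), indices taken mod 4.
Σ = (-26) + (-28) + (-6) + (-21) = -81
Area = |Σ|/2 = 40.5.
Hole:
Apply the shoelace formula: 2A = Σ (x_i·y_{i+1} − x_{i+1}·y_i), indices taken mod 4.
Σ = (3) + (6) + (0) + (-2) = 7
Area = |Σ|/2 = 3.5.
Net area = 40.5 − 3.5 = 37.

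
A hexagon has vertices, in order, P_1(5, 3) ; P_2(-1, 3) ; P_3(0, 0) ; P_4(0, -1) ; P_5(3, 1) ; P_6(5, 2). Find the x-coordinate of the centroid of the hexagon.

Apply the shoelace formula. First the cross-terms c_i = x_i·y_{i+1} − x_{i+1}·y_i:
  18, 0, 0, 3, 1, 5  ⇒  2A = 27, A = 13.5.
Then Σ (x_i + x_{i+1})·c_i = 139, so x̄ = 139 / (6·13.5) = 139/81.

139/81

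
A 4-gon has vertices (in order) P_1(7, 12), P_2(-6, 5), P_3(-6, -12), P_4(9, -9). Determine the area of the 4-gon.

Apply the shoelace (surveyor's) formula: 2A = Σ (x_i·y_{i+1} − x_{i+1}·y_i), indices taken mod 4.
P_1→P_2: (7)(5) − (-6)(12) = 107
P_2→P_3: (-6)(-12) − (-6)(5) = 102
P_3→P_4: (-6)(-9) − (9)(-12) = 162
P_4→P_1: (9)(12) − (7)(-9) = 171
Σ = 542
Area = |Σ|/2 = 271.

271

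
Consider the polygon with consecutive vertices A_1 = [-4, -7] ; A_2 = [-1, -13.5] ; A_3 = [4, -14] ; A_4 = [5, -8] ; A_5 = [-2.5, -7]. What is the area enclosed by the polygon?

43.75

Apply the surveyor's formula: 2A = Σ (x_i·y_{i+1} − x_{i+1}·y_i), indices taken mod 5.
A_1→A_2: (-4)(-13.5) − (-1)(-7) = 47
A_2→A_3: (-1)(-14) − (4)(-13.5) = 68
A_3→A_4: (4)(-8) − (5)(-14) = 38
A_4→A_5: (5)(-7) − (-2.5)(-8) = -55
A_5→A_1: (-2.5)(-7) − (-4)(-7) = -10.5
Σ = 87.5
Area = |Σ|/2 = 43.75.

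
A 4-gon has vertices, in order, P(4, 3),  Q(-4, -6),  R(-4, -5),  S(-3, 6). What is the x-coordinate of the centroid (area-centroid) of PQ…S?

-34/33

Apply the surveyor's formula. First the cross-terms c_i = x_i·y_{i+1} − x_{i+1}·y_i:
  -12, -4, -39, -33  ⇒  2A = -88, A = -44.
Then Σ (x_i + x_{i+1})·c_i = 272, so x̄ = 272 / (6·(-44)) = -34/33.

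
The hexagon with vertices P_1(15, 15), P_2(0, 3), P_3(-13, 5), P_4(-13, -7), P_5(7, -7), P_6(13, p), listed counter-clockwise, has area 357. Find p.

The doubled signed area Σ (x_i y_{i+1} − x_{i+1} y_i) is linear in p.
With p=0 it equals 666; the coefficient of p is -8 (from the two edges through P_6).
So -8·p + 666 = 2·357 = 714 ⇒ p = -6.

-6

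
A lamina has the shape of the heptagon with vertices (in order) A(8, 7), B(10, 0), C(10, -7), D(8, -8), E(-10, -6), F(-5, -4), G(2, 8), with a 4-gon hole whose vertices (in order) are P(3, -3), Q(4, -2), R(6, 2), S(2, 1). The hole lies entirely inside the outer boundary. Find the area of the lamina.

172.5

Outer boundary:
Apply the shoelace formula: 2A = Σ (x_i·y_{i+1} − x_{i+1}·y_i), indices taken mod 7.
Σ = (-70) + (-70) + (-24) + (-128) + (10) + (-32) + (-50) = -364
Area = |Σ|/2 = 182.
Hole:
Apply Gauss's area formula: 2A = Σ (x_i·y_{i+1} − x_{i+1}·y_i), indices taken mod 4.
Cross-terms: 6, 20, 2, -9  ⇒  Σ = 19
Area = |Σ|/2 = 9.5.
Net area = 182 − 9.5 = 172.5.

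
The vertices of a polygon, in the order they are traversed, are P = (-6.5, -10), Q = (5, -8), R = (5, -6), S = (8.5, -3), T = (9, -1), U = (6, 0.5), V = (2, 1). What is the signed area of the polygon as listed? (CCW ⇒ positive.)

Apply Gauss's area formula: 2A = Σ (x_i·y_{i+1} − x_{i+1}·y_i), indices taken mod 7.
P→Q: (-6.5)(-8) − (5)(-10) = 102
Q→R: (5)(-6) − (5)(-8) = 10
R→S: (5)(-3) − (8.5)(-6) = 36
S→T: (8.5)(-1) − (9)(-3) = 18.5
T→U: (9)(0.5) − (6)(-1) = 10.5
U→V: (6)(1) − (2)(0.5) = 5
V→P: (2)(-10) − (-6.5)(1) = -13.5
Σ = 168.5
Signed area = Σ/2 = 84.25 (positive ⇒ counter-clockwise traversal).

84.25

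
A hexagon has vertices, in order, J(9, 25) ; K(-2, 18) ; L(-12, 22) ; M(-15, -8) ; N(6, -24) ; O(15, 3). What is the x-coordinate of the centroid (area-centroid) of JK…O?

8/243

Apply Gauss's area formula. First the cross-terms c_i = x_i·y_{i+1} − x_{i+1}·y_i:
  212, 172, 426, 408, 378, 348  ⇒  2A = 1944, A = 972.
Then Σ (x_i + x_{i+1})·c_i = 192, so x̄ = 192 / (6·972) = 8/243.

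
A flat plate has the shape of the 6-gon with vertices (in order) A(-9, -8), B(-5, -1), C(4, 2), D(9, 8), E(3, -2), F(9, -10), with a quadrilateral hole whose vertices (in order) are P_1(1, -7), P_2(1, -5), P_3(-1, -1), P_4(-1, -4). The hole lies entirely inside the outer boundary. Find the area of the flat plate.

Outer boundary:
Apply the surveyor's formula: 2A = Σ (x_i·y_{i+1} − x_{i+1}·y_i), indices taken mod 6.
Σ = (-31) + (-6) + (14) + (-42) + (-12) + (-162) = -239
Area = |Σ|/2 = 119.5.
Hole:
Apply the surveyor's formula: 2A = Σ (x_i·y_{i+1} − x_{i+1}·y_i), indices taken mod 4.
Σ = (2) + (-6) + (3) + (11) = 10
Area = |Σ|/2 = 5.
Net area = 119.5 − 5 = 114.5.

114.5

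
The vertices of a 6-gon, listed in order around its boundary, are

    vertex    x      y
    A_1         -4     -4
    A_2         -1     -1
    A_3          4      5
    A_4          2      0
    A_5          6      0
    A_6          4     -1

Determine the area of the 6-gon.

18.5

Apply the shoelace formula: 2A = Σ (x_i·y_{i+1} − x_{i+1}·y_i), indices taken mod 6.
Σ = (0) + (-1) + (-10) + (0) + (-6) + (-20) = -37
Area = |Σ|/2 = 18.5.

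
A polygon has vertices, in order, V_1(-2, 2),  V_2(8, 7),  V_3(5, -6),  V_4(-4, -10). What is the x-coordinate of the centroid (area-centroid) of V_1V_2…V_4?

Apply the shoelace formula. First the cross-terms c_i = x_i·y_{i+1} − x_{i+1}·y_i:
  -30, -83, -74, -28  ⇒  2A = -215, A = -107.5.
Then Σ (x_i + x_{i+1})·c_i = -1165, so x̄ = -1165 / (6·(-107.5)) = 233/129.

233/129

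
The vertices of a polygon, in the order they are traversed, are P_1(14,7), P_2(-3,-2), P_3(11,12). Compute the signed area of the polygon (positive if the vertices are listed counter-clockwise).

Apply the shoelace formula: 2A = Σ (x_i·y_{i+1} − x_{i+1}·y_i), indices taken mod 3.
P_1→P_2: (14)(-2) − (-3)(7) = -7
P_2→P_3: (-3)(12) − (11)(-2) = -14
P_3→P_1: (11)(7) − (14)(12) = -91
Σ = -112
Signed area = Σ/2 = -56 (negative ⇒ clockwise traversal).

-56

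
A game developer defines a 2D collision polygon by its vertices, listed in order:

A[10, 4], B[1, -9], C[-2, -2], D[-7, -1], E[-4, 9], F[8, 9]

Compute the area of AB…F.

Apply the shoelace (surveyor's) formula: 2A = Σ (x_i·y_{i+1} − x_{i+1}·y_i), indices taken mod 6.
Σ = (-94) + (-20) + (-12) + (-67) + (-108) + (-58) = -359
Area = |Σ|/2 = 179.5.

179.5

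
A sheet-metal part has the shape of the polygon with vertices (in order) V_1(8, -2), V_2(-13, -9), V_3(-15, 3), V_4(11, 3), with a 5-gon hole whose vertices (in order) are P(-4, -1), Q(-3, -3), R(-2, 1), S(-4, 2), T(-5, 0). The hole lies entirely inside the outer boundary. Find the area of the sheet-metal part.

190.5

Outer boundary:
Σ = (-98) + (-174) + (-78) + (-46) = -396
Area = |Σ|/2 = 198.
Hole:
Cross-terms: 9, -9, 0, 10, 5  ⇒  Σ = 15
Area = |Σ|/2 = 7.5.
Net area = 198 − 7.5 = 190.5.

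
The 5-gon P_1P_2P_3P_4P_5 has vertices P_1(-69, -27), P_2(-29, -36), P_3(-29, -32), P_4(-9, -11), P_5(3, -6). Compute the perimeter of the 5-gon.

|P_1P_2| = √((40)² + (-9)²) = √1681 = 41
|P_2P_3| = √((0)² + (4)²) = √16 = 4
|P_3P_4| = √((20)² + (21)²) = √841 = 29
|P_4P_5| = √((12)² + (5)²) = √169 = 13
|P_5P_1| = √((-72)² + (-21)²) = √5625 = 75
Perimeter = 41 + 4 + 29 + 13 + 75 = 162.

162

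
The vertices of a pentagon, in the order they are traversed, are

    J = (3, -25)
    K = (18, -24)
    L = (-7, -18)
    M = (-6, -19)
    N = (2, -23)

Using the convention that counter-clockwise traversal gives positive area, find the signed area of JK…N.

53

Σ = (378) + (-492) + (25) + (176) + (19) = 106
Signed area = Σ/2 = 53 (positive ⇒ counter-clockwise traversal).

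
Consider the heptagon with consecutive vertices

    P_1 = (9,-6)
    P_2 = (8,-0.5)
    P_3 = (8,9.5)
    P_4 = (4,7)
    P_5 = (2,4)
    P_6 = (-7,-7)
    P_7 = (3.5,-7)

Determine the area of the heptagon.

Apply the shoelace (surveyor's) formula: 2A = Σ (x_i·y_{i+1} − x_{i+1}·y_i), indices taken mod 7.
Σ = (43.5) + (80) + (18) + (2) + (14) + (73.5) + (42) = 273
Area = |Σ|/2 = 136.5.

136.5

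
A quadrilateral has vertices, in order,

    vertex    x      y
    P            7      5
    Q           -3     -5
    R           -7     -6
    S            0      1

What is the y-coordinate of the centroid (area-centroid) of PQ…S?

-20/17

Apply Gauss's area formula. First the cross-terms c_i = x_i·y_{i+1} − x_{i+1}·y_i:
  -20, -17, -7, -7  ⇒  2A = -51, A = -25.5.
Then Σ (y_i + y_{i+1})·c_i = 180, so ȳ = 180 / (6·(-25.5)) = -20/17.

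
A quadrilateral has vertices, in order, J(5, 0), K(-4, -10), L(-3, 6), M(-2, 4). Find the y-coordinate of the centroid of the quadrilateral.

-53/31

Apply the surveyor's formula. First the cross-terms c_i = x_i·y_{i+1} − x_{i+1}·y_i:
  -50, -54, 0, -20  ⇒  2A = -124, A = -62.
Then Σ (y_i + y_{i+1})·c_i = 636, so ȳ = 636 / (6·(-62)) = -53/31.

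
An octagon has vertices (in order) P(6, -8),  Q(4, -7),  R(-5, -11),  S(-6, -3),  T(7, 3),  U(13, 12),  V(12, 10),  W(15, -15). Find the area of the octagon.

P→Q: (6)(-7) − (4)(-8) = -10
Q→R: (4)(-11) − (-5)(-7) = -79
R→S: (-5)(-3) − (-6)(-11) = -51
S→T: (-6)(3) − (7)(-3) = 3
T→U: (7)(12) − (13)(3) = 45
U→V: (13)(10) − (12)(12) = -14
V→W: (12)(-15) − (15)(10) = -330
W→P: (15)(-8) − (6)(-15) = -30
Σ = -466
Area = |Σ|/2 = 233.

233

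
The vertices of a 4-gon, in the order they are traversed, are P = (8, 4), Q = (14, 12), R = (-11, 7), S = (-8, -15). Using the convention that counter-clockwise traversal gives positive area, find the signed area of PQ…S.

Apply the shoelace (surveyor's) formula: 2A = Σ (x_i·y_{i+1} − x_{i+1}·y_i), indices taken mod 4.
Cross-terms: 40, 230, 221, 88  ⇒  Σ = 579
Signed area = Σ/2 = 289.5 (positive ⇒ counter-clockwise traversal).

289.5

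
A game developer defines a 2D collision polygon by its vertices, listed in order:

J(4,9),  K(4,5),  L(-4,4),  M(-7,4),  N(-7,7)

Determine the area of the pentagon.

40

Apply the shoelace (surveyor's) formula: 2A = Σ (x_i·y_{i+1} − x_{i+1}·y_i), indices taken mod 5.
Σ = (-16) + (36) + (12) + (-21) + (-91) = -80
Area = |Σ|/2 = 40.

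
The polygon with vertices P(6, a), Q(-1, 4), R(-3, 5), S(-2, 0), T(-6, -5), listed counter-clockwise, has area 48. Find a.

-3

The doubled signed area Σ (x_i y_{i+1} − x_{i+1} y_i) is linear in a.
With a=0 it equals 81; the coefficient of a is -5 (from the two edges through P).
So -5·a + 81 = 2·48 = 96 ⇒ a = -3.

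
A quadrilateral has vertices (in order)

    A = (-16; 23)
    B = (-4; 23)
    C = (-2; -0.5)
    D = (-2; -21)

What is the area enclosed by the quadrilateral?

Σ = (-276) + (48) + (41) + (-382) = -569
Area = |Σ|/2 = 284.5.

284.5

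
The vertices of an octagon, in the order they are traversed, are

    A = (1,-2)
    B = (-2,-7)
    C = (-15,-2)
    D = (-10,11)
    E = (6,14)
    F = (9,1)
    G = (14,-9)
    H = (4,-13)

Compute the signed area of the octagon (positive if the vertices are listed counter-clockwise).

Σ = (-11) + (-101) + (-185) + (-206) + (-120) + (-95) + (-146) + (5) = -859
Signed area = Σ/2 = -429.5 (negative ⇒ clockwise traversal).

-429.5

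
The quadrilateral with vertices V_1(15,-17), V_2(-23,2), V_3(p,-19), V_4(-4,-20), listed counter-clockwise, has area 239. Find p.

The doubled signed area Σ (x_i y_{i+1} − x_{i+1} y_i) is linear in p.
With p=0 it equals 368; the coefficient of p is -22 (from the two edges through V_3).
So -22·p + 368 = 2·239 = 478 ⇒ p = -5.

-5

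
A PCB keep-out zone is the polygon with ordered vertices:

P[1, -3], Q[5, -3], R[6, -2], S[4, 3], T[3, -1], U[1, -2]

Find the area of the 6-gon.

13.5

Apply the shoelace (surveyor's) formula: 2A = Σ (x_i·y_{i+1} − x_{i+1}·y_i), indices taken mod 6.
Cross-terms: 12, 8, 26, -13, -5, -1  ⇒  Σ = 27
Area = |Σ|/2 = 13.5.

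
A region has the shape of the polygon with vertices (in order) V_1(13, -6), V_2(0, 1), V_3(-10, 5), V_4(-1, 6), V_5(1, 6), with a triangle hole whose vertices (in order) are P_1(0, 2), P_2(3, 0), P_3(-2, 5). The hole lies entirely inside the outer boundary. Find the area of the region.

61.5

Outer boundary:
Apply the shoelace formula: 2A = Σ (x_i·y_{i+1} − x_{i+1}·y_i), indices taken mod 5.
V_1→V_2: (13)(1) − (0)(-6) = 13
V_2→V_3: (0)(5) − (-10)(1) = 10
V_3→V_4: (-10)(6) − (-1)(5) = -55
V_4→V_5: (-1)(6) − (1)(6) = -12
V_5→V_1: (1)(-6) − (13)(6) = -84
Σ = -128
Area = |Σ|/2 = 64.
Hole:
P_1→P_2: (0)(0) − (3)(2) = -6
P_2→P_3: (3)(5) − (-2)(0) = 15
P_3→P_1: (-2)(2) − (0)(5) = -4
Σ = 5
Area = |Σ|/2 = 2.5.
Net area = 64 − 2.5 = 61.5.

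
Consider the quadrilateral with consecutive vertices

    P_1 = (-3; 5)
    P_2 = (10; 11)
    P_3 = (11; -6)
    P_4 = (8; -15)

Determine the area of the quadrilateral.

193

Apply the shoelace (surveyor's) formula: 2A = Σ (x_i·y_{i+1} − x_{i+1}·y_i), indices taken mod 4.
Cross-terms: -83, -181, -117, -5  ⇒  Σ = -386
Area = |Σ|/2 = 193.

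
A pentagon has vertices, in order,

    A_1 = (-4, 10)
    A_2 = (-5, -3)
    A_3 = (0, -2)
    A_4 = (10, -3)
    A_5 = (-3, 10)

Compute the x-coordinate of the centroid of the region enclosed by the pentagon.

53/193

Apply Gauss's area formula. First the cross-terms c_i = x_i·y_{i+1} − x_{i+1}·y_i:
  62, 10, 20, 91, 10  ⇒  2A = 193, A = 96.5.
Then Σ (x_i + x_{i+1})·c_i = 159, so x̄ = 159 / (6·96.5) = 53/193.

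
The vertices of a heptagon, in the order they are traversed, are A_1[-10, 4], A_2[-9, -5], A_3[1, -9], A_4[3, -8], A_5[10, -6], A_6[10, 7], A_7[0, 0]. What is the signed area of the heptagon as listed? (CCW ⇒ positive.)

Σ = (86) + (86) + (19) + (62) + (130) + (0) + (0) = 383
Signed area = Σ/2 = 191.5 (positive ⇒ counter-clockwise traversal).

191.5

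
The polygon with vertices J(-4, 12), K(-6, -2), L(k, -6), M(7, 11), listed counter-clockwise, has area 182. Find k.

6

Write out the shoelace sum; only the two edges meeting at L involve k:
2·Area = [((-6)·(-6) − k·(-2)) + (k·11 − 7·(-6))] + 208
       = 13·k + 286 = 364
⇒ k = 6.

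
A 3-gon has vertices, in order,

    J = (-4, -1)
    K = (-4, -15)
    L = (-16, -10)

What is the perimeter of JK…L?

42

|JK| = √((0)² + (-14)²) = √196 = 14
|KL| = √((-12)² + (5)²) = √169 = 13
|LJ| = √((12)² + (9)²) = √225 = 15
Perimeter = 14 + 13 + 15 = 42.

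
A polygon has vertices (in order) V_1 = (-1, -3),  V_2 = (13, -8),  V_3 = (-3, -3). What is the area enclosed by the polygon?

5

Σ = (47) + (-63) + (6) = -10
Area = |Σ|/2 = 5.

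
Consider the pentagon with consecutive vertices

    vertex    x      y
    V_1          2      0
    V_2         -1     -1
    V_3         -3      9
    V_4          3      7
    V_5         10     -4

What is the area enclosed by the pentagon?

Apply the shoelace (surveyor's) formula: 2A = Σ (x_i·y_{i+1} − x_{i+1}·y_i), indices taken mod 5.
Cross-terms: -2, -12, -48, -82, 8  ⇒  Σ = -136
Area = |Σ|/2 = 68.

68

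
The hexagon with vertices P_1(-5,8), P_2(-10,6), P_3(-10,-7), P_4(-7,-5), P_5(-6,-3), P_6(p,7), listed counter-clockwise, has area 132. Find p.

Write out the shoelace sum; only the two edges meeting at P_6 involve p:
2·Area = [((-6)·7 − p·(-3)) + (p·8 − (-5)·7)] + 172
       = 11·p + 165 = 264
⇒ p = 9.

9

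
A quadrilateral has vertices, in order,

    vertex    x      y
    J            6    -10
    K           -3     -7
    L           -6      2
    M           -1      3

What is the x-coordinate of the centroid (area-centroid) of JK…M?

-2/3

Apply the surveyor's formula. First the cross-terms c_i = x_i·y_{i+1} − x_{i+1}·y_i:
  -72, -48, -16, -8  ⇒  2A = -144, A = -72.
Then Σ (x_i + x_{i+1})·c_i = 288, so x̄ = 288 / (6·(-72)) = -2/3.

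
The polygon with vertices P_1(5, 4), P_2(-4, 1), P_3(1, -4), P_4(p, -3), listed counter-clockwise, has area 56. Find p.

8

The doubled signed area Σ (x_i y_{i+1} − x_{i+1} y_i) is linear in p.
With p=0 it equals 48; the coefficient of p is 8 (from the two edges through P_4).
So 8·p + 48 = 2·56 = 112 ⇒ p = 8.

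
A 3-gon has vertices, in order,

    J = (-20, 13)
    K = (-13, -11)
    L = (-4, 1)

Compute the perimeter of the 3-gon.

60

|JK| = √((7)² + (-24)²) = √625 = 25
|KL| = √((9)² + (12)²) = √225 = 15
|LJ| = √((-16)² + (12)²) = √400 = 20
Perimeter = 25 + 15 + 20 = 60.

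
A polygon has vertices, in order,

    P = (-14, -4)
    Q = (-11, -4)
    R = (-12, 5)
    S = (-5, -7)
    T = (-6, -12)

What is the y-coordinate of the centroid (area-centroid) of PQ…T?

-515/108

Apply Gauss's area formula. First the cross-terms c_i = x_i·y_{i+1} − x_{i+1}·y_i:
  12, -103, 109, 18, -144  ⇒  2A = -108, A = -54.
Then Σ (y_i + y_{i+1})·c_i = 1545, so ȳ = 1545 / (6·(-54)) = -515/108.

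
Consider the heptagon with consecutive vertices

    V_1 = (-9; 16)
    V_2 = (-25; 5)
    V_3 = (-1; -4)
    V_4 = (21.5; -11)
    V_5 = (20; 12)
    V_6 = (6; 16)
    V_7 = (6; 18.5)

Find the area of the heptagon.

780.25

Apply the surveyor's formula: 2A = Σ (x_i·y_{i+1} − x_{i+1}·y_i), indices taken mod 7.
Cross-terms: 355, 105, 97, 478, 248, 15, 262.5  ⇒  Σ = 1560.5
Area = |Σ|/2 = 780.25.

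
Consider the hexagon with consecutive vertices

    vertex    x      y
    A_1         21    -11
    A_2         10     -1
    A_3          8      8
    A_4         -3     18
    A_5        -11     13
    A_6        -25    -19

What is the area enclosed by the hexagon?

Apply the surveyor's formula: 2A = Σ (x_i·y_{i+1} − x_{i+1}·y_i), indices taken mod 6.
A_1→A_2: (21)(-1) − (10)(-11) = 89
A_2→A_3: (10)(8) − (8)(-1) = 88
A_3→A_4: (8)(18) − (-3)(8) = 168
A_4→A_5: (-3)(13) − (-11)(18) = 159
A_5→A_6: (-11)(-19) − (-25)(13) = 534
A_6→A_1: (-25)(-11) − (21)(-19) = 674
Σ = 1712
Area = |Σ|/2 = 856.

856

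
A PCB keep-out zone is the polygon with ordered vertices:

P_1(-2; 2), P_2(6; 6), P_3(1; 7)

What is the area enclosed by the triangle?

Apply the surveyor's formula: 2A = Σ (x_i·y_{i+1} − x_{i+1}·y_i), indices taken mod 3.
Σ = (-24) + (36) + (16) = 28
Area = |Σ|/2 = 14.

14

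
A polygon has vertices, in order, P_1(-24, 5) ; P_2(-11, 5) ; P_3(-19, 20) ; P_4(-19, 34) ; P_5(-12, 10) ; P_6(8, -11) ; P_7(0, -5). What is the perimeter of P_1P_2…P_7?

|P_1P_2| = √((13)² + (0)²) = √169 = 13
|P_2P_3| = √((-8)² + (15)²) = √289 = 17
|P_3P_4| = √((0)² + (14)²) = √196 = 14
|P_4P_5| = √((7)² + (-24)²) = √625 = 25
|P_5P_6| = √((20)² + (-21)²) = √841 = 29
|P_6P_7| = √((-8)² + (6)²) = √100 = 10
|P_7P_1| = √((-24)² + (10)²) = √676 = 26
Perimeter = 13 + 17 + 14 + 25 + 29 + 10 + 26 = 134.

134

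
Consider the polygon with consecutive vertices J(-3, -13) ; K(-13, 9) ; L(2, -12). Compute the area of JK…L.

Σ = (-196) + (138) + (-62) = -120
Area = |Σ|/2 = 60.

60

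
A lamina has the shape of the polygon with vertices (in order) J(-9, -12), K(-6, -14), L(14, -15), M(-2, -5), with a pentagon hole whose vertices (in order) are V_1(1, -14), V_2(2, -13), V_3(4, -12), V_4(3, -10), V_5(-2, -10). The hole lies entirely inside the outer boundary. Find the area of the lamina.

96

Outer boundary:
Apply Gauss's area formula: 2A = Σ (x_i·y_{i+1} − x_{i+1}·y_i), indices taken mod 4.
Cross-terms: 54, 286, -100, -21  ⇒  Σ = 219
Area = |Σ|/2 = 109.5.
Hole:
Apply the shoelace formula: 2A = Σ (x_i·y_{i+1} − x_{i+1}·y_i), indices taken mod 5.
Σ = (15) + (28) + (-4) + (-50) + (38) = 27
Area = |Σ|/2 = 13.5.
Net area = 109.5 − 13.5 = 96.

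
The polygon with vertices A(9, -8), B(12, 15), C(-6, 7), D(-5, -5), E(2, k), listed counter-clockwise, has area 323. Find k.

Write out the shoelace sum; only the two edges meeting at E involve k:
2·Area = [((-5)·k − 2·(-5)) + (2·(-8) − 9·k)] + 470
       = -14·k + 464 = 646
⇒ k = -13.

-13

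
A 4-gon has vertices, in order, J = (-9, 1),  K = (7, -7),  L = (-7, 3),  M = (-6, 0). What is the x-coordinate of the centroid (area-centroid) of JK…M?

-32/15

Apply Gauss's area formula. First the cross-terms c_i = x_i·y_{i+1} − x_{i+1}·y_i:
  56, -28, 18, -6  ⇒  2A = 40, A = 20.
Then Σ (x_i + x_{i+1})·c_i = -256, so x̄ = -256 / (6·20) = -32/15.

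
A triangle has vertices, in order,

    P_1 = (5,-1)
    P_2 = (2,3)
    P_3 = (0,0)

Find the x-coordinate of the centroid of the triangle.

7/3

Apply the shoelace (surveyor's) formula. First the cross-terms c_i = x_i·y_{i+1} − x_{i+1}·y_i:
  17, 0, 0  ⇒  2A = 17, A = 8.5.
Then Σ (x_i + x_{i+1})·c_i = 119, so x̄ = 119 / (6·8.5) = 7/3.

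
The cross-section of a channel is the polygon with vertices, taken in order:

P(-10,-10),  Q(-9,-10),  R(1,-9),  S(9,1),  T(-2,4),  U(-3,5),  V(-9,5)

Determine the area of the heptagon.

196.5

Apply the shoelace formula: 2A = Σ (x_i·y_{i+1} − x_{i+1}·y_i), indices taken mod 7.
Cross-terms: 10, 91, 82, 38, 2, 30, 140  ⇒  Σ = 393
Area = |Σ|/2 = 196.5.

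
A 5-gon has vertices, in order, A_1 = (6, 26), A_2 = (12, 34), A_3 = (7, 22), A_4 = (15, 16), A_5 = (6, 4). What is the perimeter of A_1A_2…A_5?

|A_1A_2| = √((6)² + (8)²) = √100 = 10
|A_2A_3| = √((-5)² + (-12)²) = √169 = 13
|A_3A_4| = √((8)² + (-6)²) = √100 = 10
|A_4A_5| = √((-9)² + (-12)²) = √225 = 15
|A_5A_1| = √((0)² + (22)²) = √484 = 22
Perimeter = 10 + 13 + 10 + 15 + 22 = 70.

70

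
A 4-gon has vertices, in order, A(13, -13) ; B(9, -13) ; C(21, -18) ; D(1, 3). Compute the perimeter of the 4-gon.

|AB| = √((-4)² + (0)²) = √16 = 4
|BC| = √((12)² + (-5)²) = √169 = 13
|CD| = √((-20)² + (21)²) = √841 = 29
|DA| = √((12)² + (-16)²) = √400 = 20
Perimeter = 4 + 13 + 29 + 20 = 66.

66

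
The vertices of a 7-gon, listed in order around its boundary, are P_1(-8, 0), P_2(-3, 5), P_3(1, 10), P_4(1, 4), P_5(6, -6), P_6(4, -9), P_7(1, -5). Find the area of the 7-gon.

Apply Gauss's area formula: 2A = Σ (x_i·y_{i+1} − x_{i+1}·y_i), indices taken mod 7.
Σ = (-40) + (-35) + (-6) + (-30) + (-30) + (-11) + (-40) = -192
Area = |Σ|/2 = 96.

96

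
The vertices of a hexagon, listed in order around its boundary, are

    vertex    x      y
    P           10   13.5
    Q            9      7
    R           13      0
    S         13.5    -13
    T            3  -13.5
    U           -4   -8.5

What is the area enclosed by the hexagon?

251.625

Apply the shoelace formula: 2A = Σ (x_i·y_{i+1} − x_{i+1}·y_i), indices taken mod 6.
Cross-terms: -51.5, -91, -169, -143.25, -79.5, 31  ⇒  Σ = -503.25
Area = |Σ|/2 = 251.625.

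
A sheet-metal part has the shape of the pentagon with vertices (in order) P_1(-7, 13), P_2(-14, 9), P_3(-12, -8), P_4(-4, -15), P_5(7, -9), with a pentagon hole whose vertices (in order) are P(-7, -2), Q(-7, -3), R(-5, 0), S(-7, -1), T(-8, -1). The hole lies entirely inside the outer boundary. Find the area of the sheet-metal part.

Outer boundary:
Apply the shoelace formula: 2A = Σ (x_i·y_{i+1} − x_{i+1}·y_i), indices taken mod 5.
Σ = (119) + (220) + (148) + (141) + (28) = 656
Area = |Σ|/2 = 328.
Hole:
Σ = (7) + (-15) + (5) + (-1) + (9) = 5
Area = |Σ|/2 = 2.5.
Net area = 328 − 2.5 = 325.5.

325.5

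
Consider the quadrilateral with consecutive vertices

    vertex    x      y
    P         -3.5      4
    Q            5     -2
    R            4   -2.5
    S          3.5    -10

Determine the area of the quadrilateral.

34.875

Apply Gauss's area formula: 2A = Σ (x_i·y_{i+1} − x_{i+1}·y_i), indices taken mod 4.
Σ = (-13) + (-4.5) + (-31.25) + (-21) = -69.75
Area = |Σ|/2 = 34.875.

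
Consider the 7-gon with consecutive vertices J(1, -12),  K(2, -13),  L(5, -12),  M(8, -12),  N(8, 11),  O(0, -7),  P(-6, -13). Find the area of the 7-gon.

Σ = (11) + (41) + (36) + (184) + (-56) + (-42) + (85) = 259
Area = |Σ|/2 = 129.5.

129.5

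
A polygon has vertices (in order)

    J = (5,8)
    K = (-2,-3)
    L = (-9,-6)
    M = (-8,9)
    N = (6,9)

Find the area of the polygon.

133

Σ = (1) + (-15) + (-129) + (-126) + (3) = -266
Area = |Σ|/2 = 133.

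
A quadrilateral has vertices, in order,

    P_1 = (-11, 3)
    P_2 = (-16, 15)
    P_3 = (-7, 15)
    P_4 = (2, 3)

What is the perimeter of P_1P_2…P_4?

50

|P_1P_2| = √((-5)² + (12)²) = √169 = 13
|P_2P_3| = √((9)² + (0)²) = √81 = 9
|P_3P_4| = √((9)² + (-12)²) = √225 = 15
|P_4P_1| = √((-13)² + (0)²) = √169 = 13
Perimeter = 13 + 9 + 15 + 13 = 50.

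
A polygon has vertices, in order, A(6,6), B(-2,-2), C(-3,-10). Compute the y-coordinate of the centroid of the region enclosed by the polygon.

Apply Gauss's area formula. First the cross-terms c_i = x_i·y_{i+1} − x_{i+1}·y_i:
  0, 14, 42  ⇒  2A = 56, A = 28.
Then Σ (y_i + y_{i+1})·c_i = -336, so ȳ = -336 / (6·28) = -2.

-2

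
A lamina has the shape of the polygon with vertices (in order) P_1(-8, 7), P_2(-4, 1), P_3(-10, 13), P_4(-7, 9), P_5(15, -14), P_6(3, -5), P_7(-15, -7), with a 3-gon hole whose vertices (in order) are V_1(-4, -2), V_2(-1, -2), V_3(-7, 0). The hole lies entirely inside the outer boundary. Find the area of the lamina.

171

Outer boundary:
Apply the shoelace formula: 2A = Σ (x_i·y_{i+1} − x_{i+1}·y_i), indices taken mod 7.
P_1→P_2: (-8)(1) − (-4)(7) = 20
P_2→P_3: (-4)(13) − (-10)(1) = -42
P_3→P_4: (-10)(9) − (-7)(13) = 1
P_4→P_5: (-7)(-14) − (15)(9) = -37
P_5→P_6: (15)(-5) − (3)(-14) = -33
P_6→P_7: (3)(-7) − (-15)(-5) = -96
P_7→P_1: (-15)(7) − (-8)(-7) = -161
Σ = -348
Area = |Σ|/2 = 174.
Hole:
Apply the shoelace formula: 2A = Σ (x_i·y_{i+1} − x_{i+1}·y_i), indices taken mod 3.
Σ = (6) + (-14) + (14) = 6
Area = |Σ|/2 = 3.
Net area = 174 − 3 = 171.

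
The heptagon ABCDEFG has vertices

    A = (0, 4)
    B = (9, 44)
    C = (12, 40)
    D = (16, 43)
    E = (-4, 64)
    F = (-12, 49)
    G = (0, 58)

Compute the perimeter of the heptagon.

166

|AB| = √((9)² + (40)²) = √1681 = 41
|BC| = √((3)² + (-4)²) = √25 = 5
|CD| = √((4)² + (3)²) = √25 = 5
|DE| = √((-20)² + (21)²) = √841 = 29
|EF| = √((-8)² + (-15)²) = √289 = 17
|FG| = √((12)² + (9)²) = √225 = 15
|GA| = √((0)² + (-54)²) = √2916 = 54
Perimeter = 41 + 5 + 5 + 29 + 17 + 15 + 54 = 166.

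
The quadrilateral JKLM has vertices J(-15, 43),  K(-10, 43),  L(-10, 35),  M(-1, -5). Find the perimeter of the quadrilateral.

|JK| = √((5)² + (0)²) = √25 = 5
|KL| = √((0)² + (-8)²) = √64 = 8
|LM| = √((9)² + (-40)²) = √1681 = 41
|MJ| = √((-14)² + (48)²) = √2500 = 50
Perimeter = 5 + 8 + 41 + 50 = 104.

104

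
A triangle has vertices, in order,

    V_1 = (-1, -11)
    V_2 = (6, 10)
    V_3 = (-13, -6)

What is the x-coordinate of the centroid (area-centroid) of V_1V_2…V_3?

-8/3

Apply the surveyor's formula. First the cross-terms c_i = x_i·y_{i+1} − x_{i+1}·y_i:
  56, 94, 137  ⇒  2A = 287, A = 143.5.
Then Σ (x_i + x_{i+1})·c_i = -2296, so x̄ = -2296 / (6·143.5) = -8/3.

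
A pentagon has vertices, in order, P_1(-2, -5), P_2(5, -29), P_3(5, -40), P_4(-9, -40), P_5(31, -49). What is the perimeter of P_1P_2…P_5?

|P_1P_2| = √((7)² + (-24)²) = √625 = 25
|P_2P_3| = √((0)² + (-11)²) = √121 = 11
|P_3P_4| = √((-14)² + (0)²) = √196 = 14
|P_4P_5| = √((40)² + (-9)²) = √1681 = 41
|P_5P_1| = √((-33)² + (44)²) = √3025 = 55
Perimeter = 25 + 11 + 14 + 41 + 55 = 146.

146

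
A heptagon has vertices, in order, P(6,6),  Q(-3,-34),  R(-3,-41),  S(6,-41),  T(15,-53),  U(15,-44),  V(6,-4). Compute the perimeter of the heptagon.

132

|PQ| = √((-9)² + (-40)²) = √1681 = 41
|QR| = √((0)² + (-7)²) = √49 = 7
|RS| = √((9)² + (0)²) = √81 = 9
|ST| = √((9)² + (-12)²) = √225 = 15
|TU| = √((0)² + (9)²) = √81 = 9
|UV| = √((-9)² + (40)²) = √1681 = 41
|VP| = √((0)² + (10)²) = √100 = 10
Perimeter = 41 + 7 + 9 + 15 + 9 + 41 + 10 = 132.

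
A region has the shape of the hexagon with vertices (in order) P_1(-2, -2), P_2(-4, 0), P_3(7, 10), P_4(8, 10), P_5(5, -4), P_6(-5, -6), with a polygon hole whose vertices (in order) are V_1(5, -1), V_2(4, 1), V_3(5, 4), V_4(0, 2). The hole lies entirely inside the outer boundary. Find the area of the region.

86

Outer boundary:
Apply the shoelace (surveyor's) formula: 2A = Σ (x_i·y_{i+1} − x_{i+1}·y_i), indices taken mod 6.
P_1→P_2: (-2)(0) − (-4)(-2) = -8
P_2→P_3: (-4)(10) − (7)(0) = -40
P_3→P_4: (7)(10) − (8)(10) = -10
P_4→P_5: (8)(-4) − (5)(10) = -82
P_5→P_6: (5)(-6) − (-5)(-4) = -50
P_6→P_1: (-5)(-2) − (-2)(-6) = -2
Σ = -192
Area = |Σ|/2 = 96.
Hole:
Apply the surveyor's formula: 2A = Σ (x_i·y_{i+1} − x_{i+1}·y_i), indices taken mod 4.
Σ = (9) + (11) + (10) + (-10) = 20
Area = |Σ|/2 = 10.
Net area = 96 − 10 = 86.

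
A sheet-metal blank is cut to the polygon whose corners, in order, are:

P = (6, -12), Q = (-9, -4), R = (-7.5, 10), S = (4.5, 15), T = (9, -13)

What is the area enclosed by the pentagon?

316.5

Apply the surveyor's formula: 2A = Σ (x_i·y_{i+1} − x_{i+1}·y_i), indices taken mod 5.
P→Q: (6)(-4) − (-9)(-12) = -132
Q→R: (-9)(10) − (-7.5)(-4) = -120
R→S: (-7.5)(15) − (4.5)(10) = -157.5
S→T: (4.5)(-13) − (9)(15) = -193.5
T→P: (9)(-12) − (6)(-13) = -30
Σ = -633
Area = |Σ|/2 = 316.5.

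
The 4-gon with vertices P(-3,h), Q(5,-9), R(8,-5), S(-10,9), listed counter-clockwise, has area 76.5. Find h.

Write out the shoelace sum; only the two edges meeting at P involve h:
2·Area = [((-10)·h − (-3)·9) + ((-3)·(-9) − 5·h)] + 69
       = -15·h + 123 = 153
⇒ h = -2.

-2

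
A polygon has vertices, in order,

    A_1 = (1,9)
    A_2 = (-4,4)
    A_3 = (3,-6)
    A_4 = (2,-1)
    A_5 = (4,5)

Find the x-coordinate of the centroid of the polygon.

76/159

Apply the shoelace formula. First the cross-terms c_i = x_i·y_{i+1} − x_{i+1}·y_i:
  40, 12, 9, 14, 31  ⇒  2A = 106, A = 53.
Then Σ (x_i + x_{i+1})·c_i = 152, so x̄ = 152 / (6·53) = 76/159.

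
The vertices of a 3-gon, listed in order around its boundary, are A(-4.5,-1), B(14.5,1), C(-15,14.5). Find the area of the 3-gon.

157.75

A→B: (-4.5)(1) − (14.5)(-1) = 10
B→C: (14.5)(14.5) − (-15)(1) = 225.25
C→A: (-15)(-1) − (-4.5)(14.5) = 80.25
Σ = 315.5
Area = |Σ|/2 = 157.75.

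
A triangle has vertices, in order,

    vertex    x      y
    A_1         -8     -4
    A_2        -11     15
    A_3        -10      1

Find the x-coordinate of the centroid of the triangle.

-29/3

Apply the surveyor's formula. First the cross-terms c_i = x_i·y_{i+1} − x_{i+1}·y_i:
  -164, 139, 48  ⇒  2A = 23, A = 11.5.
Then Σ (x_i + x_{i+1})·c_i = -667, so x̄ = -667 / (6·11.5) = -29/3.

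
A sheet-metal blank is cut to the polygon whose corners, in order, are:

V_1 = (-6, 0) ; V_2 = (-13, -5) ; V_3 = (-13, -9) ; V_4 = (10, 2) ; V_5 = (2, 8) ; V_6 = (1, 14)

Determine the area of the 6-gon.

Σ = (30) + (52) + (64) + (76) + (20) + (84) = 326
Area = |Σ|/2 = 163.

163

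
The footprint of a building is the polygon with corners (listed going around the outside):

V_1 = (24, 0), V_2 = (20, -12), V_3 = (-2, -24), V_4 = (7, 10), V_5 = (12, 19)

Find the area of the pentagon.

Apply Gauss's area formula: 2A = Σ (x_i·y_{i+1} − x_{i+1}·y_i), indices taken mod 5.
Σ = (-288) + (-504) + (148) + (13) + (-456) = -1087
Area = |Σ|/2 = 543.5.

543.5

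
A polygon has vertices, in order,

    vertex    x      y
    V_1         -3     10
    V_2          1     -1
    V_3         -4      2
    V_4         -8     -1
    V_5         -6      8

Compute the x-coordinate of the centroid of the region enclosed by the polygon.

-1084/285

Apply Gauss's area formula. First the cross-terms c_i = x_i·y_{i+1} − x_{i+1}·y_i:
  -7, -2, 20, -70, -36  ⇒  2A = -95, A = -47.5.
Then Σ (x_i + x_{i+1})·c_i = 1084, so x̄ = 1084 / (6·(-47.5)) = -1084/285.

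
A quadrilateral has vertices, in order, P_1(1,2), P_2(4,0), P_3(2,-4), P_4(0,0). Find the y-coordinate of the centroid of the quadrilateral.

Apply the shoelace formula. First the cross-terms c_i = x_i·y_{i+1} − x_{i+1}·y_i:
  -8, -16, 0, 0  ⇒  2A = -24, A = -12.
Then Σ (y_i + y_{i+1})·c_i = 48, so ȳ = 48 / (6·(-12)) = -2/3.

-2/3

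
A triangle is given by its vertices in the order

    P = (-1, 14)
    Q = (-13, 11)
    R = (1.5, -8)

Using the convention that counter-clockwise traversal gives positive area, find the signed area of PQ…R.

135.75

Apply the shoelace (surveyor's) formula: 2A = Σ (x_i·y_{i+1} − x_{i+1}·y_i), indices taken mod 3.
Σ = (171) + (87.5) + (13) = 271.5
Signed area = Σ/2 = 135.75 (positive ⇒ counter-clockwise traversal).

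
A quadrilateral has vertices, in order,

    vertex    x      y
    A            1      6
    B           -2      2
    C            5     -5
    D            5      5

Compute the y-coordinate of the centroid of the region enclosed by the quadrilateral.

Apply the surveyor's formula. First the cross-terms c_i = x_i·y_{i+1} − x_{i+1}·y_i:
  14, 0, 50, 25  ⇒  2A = 89, A = 44.5.
Then Σ (y_i + y_{i+1})·c_i = 387, so ȳ = 387 / (6·44.5) = 129/89.

129/89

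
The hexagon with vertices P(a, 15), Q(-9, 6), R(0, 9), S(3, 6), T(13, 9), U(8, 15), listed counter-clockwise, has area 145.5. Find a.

The doubled signed area Σ (x_i y_{i+1} − x_{i+1} y_i) is linear in a.
With a=0 it equals 219; the coefficient of a is -9 (from the two edges through P).
So -9·a + 219 = 2·145.5 = 291 ⇒ a = -8.

-8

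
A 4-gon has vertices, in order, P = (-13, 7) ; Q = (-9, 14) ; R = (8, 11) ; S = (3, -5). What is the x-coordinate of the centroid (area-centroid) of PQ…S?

-274/149

Apply Gauss's area formula. First the cross-terms c_i = x_i·y_{i+1} − x_{i+1}·y_i:
  -119, -211, -73, -44  ⇒  2A = -447, A = -223.5.
Then Σ (x_i + x_{i+1})·c_i = 2466, so x̄ = 2466 / (6·(-223.5)) = -274/149.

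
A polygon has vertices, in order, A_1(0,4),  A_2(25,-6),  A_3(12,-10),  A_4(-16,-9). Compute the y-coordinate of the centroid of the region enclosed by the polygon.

Apply the shoelace formula. First the cross-terms c_i = x_i·y_{i+1} − x_{i+1}·y_i:
  -100, -178, -268, -64  ⇒  2A = -610, A = -305.
Then Σ (y_i + y_{i+1})·c_i = 8460, so ȳ = 8460 / (6·(-305)) = -282/61.

-282/61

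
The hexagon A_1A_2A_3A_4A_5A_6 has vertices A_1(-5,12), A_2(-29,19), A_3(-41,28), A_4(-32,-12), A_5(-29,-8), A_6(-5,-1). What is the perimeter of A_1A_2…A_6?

|A_1A_2| = √((-24)² + (7)²) = √625 = 25
|A_2A_3| = √((-12)² + (9)²) = √225 = 15
|A_3A_4| = √((9)² + (-40)²) = √1681 = 41
|A_4A_5| = √((3)² + (4)²) = √25 = 5
|A_5A_6| = √((24)² + (7)²) = √625 = 25
|A_6A_1| = √((0)² + (13)²) = √169 = 13
Perimeter = 25 + 15 + 41 + 5 + 25 + 13 = 124.

124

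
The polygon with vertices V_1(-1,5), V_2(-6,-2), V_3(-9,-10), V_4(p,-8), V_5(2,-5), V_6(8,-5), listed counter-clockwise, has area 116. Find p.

1

The doubled signed area Σ (x_i y_{i+1} − x_{i+1} y_i) is linear in p.
With p=0 it equals 227; the coefficient of p is 5 (from the two edges through V_4).
So 5·p + 227 = 2·116 = 232 ⇒ p = 1.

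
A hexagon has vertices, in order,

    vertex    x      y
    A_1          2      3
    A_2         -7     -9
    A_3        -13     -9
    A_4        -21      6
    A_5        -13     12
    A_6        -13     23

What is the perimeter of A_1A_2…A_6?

|A_1A_2| = √((-9)² + (-12)²) = √225 = 15
|A_2A_3| = √((-6)² + (0)²) = √36 = 6
|A_3A_4| = √((-8)² + (15)²) = √289 = 17
|A_4A_5| = √((8)² + (6)²) = √100 = 10
|A_5A_6| = √((0)² + (11)²) = √121 = 11
|A_6A_1| = √((15)² + (-20)²) = √625 = 25
Perimeter = 15 + 6 + 17 + 10 + 11 + 25 = 84.

84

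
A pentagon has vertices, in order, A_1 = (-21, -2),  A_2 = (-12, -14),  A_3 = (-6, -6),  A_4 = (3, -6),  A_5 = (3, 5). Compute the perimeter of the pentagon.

|A_1A_2| = √((9)² + (-12)²) = √225 = 15
|A_2A_3| = √((6)² + (8)²) = √100 = 10
|A_3A_4| = √((9)² + (0)²) = √81 = 9
|A_4A_5| = √((0)² + (11)²) = √121 = 11
|A_5A_1| = √((-24)² + (-7)²) = √625 = 25
Perimeter = 15 + 10 + 9 + 11 + 25 = 70.

70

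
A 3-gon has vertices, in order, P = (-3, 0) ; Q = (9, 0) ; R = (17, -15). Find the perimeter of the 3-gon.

54

|PQ| = √((12)² + (0)²) = √144 = 12
|QR| = √((8)² + (-15)²) = √289 = 17
|RP| = √((-20)² + (15)²) = √625 = 25
Perimeter = 12 + 17 + 25 = 54.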